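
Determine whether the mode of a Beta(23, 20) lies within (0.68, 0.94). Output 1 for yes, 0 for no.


First find the mode: (a-1)/(a+b-2) = 0.5366
Is 0.5366 in (0.68, 0.94)? 0

0


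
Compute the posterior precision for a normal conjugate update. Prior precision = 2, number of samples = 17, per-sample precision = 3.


tau_post = tau_0 + n * tau
= 2 + 17 * 3 = 53

53


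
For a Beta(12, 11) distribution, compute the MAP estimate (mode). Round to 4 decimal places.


MAP = mode = (a-1)/(a+b-2)
= (12-1)/(12+11-2)
= 11/21 = 0.5238

0.5238


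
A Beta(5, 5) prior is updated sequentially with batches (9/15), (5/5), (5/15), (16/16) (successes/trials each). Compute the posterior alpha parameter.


Sequential conjugate updating is equivalent to a single batch update.
Total successes across all batches = 35
alpha_posterior = alpha_prior + total_successes = 5 + 35
= 40

40


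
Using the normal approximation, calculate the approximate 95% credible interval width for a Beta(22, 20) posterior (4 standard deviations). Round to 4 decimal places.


Var(Beta) = 22*20/(42^2 * 43) = 0.0058
SD = 0.0762
Width ~ 4*SD = 0.3047

0.3047


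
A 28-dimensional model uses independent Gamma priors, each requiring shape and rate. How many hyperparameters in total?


Per parameter: 2 (shape and rate).
Total = 28 * 2 = 56

56


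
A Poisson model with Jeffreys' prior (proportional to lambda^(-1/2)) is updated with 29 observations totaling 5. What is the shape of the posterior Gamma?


Posterior = Gamma(0.5 + S, n)
= Gamma(0.5 + 5, 29)
Posterior shape = 0.5 + S = 0.5 + 5 = 5.5

5.5


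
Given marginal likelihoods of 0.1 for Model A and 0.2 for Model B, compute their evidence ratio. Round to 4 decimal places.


Ratio = ML(A) / ML(B) = 0.1/0.2
= 0.5

0.5


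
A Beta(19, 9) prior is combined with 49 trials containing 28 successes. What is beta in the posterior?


In conjugate updating:
beta_posterior = beta_prior + (n - k)
= 9 + (49 - 28)
= 9 + 21 = 30

30


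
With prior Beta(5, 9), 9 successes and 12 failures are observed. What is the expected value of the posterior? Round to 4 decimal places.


Posterior = Beta(14, 21)
E[theta] = alpha/(alpha+beta)
= 14/35 = 0.4

0.4


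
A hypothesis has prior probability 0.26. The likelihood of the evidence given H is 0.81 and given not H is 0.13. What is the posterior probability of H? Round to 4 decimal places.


Using Bayes' theorem:
P(E) = 0.26 * 0.81 + 0.74 * 0.13
P(E) = 0.3068
P(H|E) = (0.26 * 0.81) / 0.3068 = 0.6864

0.6864


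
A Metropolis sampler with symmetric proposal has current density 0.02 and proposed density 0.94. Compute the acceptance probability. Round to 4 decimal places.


For symmetric proposals, acceptance = min(1, pi(x*)/pi(x))
= min(1, 0.94/0.02)
= min(1, 47.0) = 1.0

1.0


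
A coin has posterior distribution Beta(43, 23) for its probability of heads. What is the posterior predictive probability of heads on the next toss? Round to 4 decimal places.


Posterior predictive = E[theta] = alpha/(alpha+beta)
= 43/66
= 0.6515

0.6515


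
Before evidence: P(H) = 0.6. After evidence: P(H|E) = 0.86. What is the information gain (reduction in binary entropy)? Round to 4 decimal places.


Prior entropy = 0.971
Posterior entropy = 0.5842
Information gain = 0.971 - 0.5842 = 0.3867

0.3867


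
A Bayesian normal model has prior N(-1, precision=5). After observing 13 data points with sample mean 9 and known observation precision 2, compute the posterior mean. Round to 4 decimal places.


Posterior mean = (prior_precision * prior_mean + n * data_precision * data_mean) / (prior_precision + n * data_precision)
Numerator = 5*-1 + 13*2*9 = 229
Denominator = 5 + 13*2 = 31
Posterior mean = 7.3871

7.3871


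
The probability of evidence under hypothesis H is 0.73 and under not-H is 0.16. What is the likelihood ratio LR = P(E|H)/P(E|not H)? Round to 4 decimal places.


LR = 0.73 / 0.16
= 4.5625

4.5625


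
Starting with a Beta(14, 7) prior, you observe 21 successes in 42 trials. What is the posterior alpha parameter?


For a Beta-Binomial conjugate model:
Posterior alpha = prior alpha + number of successes
= 14 + 21 = 35

35


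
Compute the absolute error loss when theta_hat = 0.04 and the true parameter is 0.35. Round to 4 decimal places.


L = |theta_hat - theta_true|
= |0.04 - 0.35| = 0.31

0.31


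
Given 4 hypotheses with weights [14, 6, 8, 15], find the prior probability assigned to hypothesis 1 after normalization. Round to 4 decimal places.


To normalize, divide each weight by the sum of all weights.
Sum = 43
Prior(H1) = 14/43 = 0.3256

0.3256


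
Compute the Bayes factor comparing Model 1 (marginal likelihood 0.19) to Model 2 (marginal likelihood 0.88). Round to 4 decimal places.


BF12 = marginal likelihood of M1 / marginal likelihood of M2
= 0.19/0.88
= 0.2159

0.2159


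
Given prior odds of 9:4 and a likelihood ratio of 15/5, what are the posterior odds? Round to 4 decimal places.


Posterior odds = prior odds * LR
Prior odds = 9/4 = 2.25
LR = 15/5 = 3.0
Posterior odds = 2.25 * 3.0 = 6.75

6.75


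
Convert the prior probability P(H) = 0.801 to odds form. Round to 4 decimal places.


P(not H) = 1 - 0.801 = 0.199
Odds = 0.801 / 0.199 = 4.0251

4.0251


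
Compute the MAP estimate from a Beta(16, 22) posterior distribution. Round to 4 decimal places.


MAP = mode of Beta distribution
= (alpha - 1)/(alpha + beta - 2)
= (16-1)/(16+22-2)
= 15/36 = 0.4167

0.4167


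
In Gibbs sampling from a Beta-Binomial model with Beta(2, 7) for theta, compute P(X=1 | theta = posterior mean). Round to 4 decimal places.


Posterior mean = alpha/(alpha+beta) = 2/9 = 0.2222
P(X=1|theta=mean) = theta = 0.2222

0.2222


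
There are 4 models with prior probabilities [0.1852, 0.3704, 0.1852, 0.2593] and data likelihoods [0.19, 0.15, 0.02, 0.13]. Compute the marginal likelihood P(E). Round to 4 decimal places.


P(E) = sum over models of P(M_i) * P(E|M_i)
= 0.1852*0.19 + 0.3704*0.15 + 0.1852*0.02 + 0.2593*0.13
= 0.1282

0.1282


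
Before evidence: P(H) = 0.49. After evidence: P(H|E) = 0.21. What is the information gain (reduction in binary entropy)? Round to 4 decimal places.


Prior entropy = 0.9997
Posterior entropy = 0.7415
Information gain = 0.9997 - 0.7415 = 0.2582

0.2582


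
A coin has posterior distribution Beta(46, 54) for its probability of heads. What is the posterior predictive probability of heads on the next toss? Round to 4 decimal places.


Posterior predictive = E[theta] = alpha/(alpha+beta)
= 46/100
= 0.46

0.46


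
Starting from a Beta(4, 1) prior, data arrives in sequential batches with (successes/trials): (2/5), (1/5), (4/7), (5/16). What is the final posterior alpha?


In sequential Bayesian updating, we sum all successes.
Total successes = 12
Final alpha = 4 + 12 = 16

16


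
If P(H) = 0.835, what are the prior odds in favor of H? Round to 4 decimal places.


Prior odds = P(H) / (1 - P(H))
= 0.835 / 0.165
= 5.0606

5.0606


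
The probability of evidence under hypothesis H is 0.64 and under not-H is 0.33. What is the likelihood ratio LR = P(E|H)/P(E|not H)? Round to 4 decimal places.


LR = 0.64 / 0.33
= 1.9394

1.9394


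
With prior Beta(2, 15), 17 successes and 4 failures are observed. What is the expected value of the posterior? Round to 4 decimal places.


Posterior = Beta(19, 19)
E[theta] = alpha/(alpha+beta)
= 19/38 = 0.5

0.5


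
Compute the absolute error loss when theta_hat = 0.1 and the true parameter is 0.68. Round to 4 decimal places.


L = |theta_hat - theta_true|
= |0.1 - 0.68| = 0.58

0.58


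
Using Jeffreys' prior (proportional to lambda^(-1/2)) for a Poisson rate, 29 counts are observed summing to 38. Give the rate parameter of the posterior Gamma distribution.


Conjugate update: Gamma(prior_shape + S, prior_rate + n).
Prior shape = 0.5, prior rate = 0.
Posterior rate = 0 + n = 29

29.0


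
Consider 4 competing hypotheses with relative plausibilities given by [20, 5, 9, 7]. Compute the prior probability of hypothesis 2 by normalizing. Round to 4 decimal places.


Sum of weights = 20 + 5 + 9 + 7 = 41
Normalized prior for H2 = 5 / 41
= 0.122

0.122


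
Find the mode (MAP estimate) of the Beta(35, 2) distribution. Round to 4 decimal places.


For Beta(a,b) with a,b > 1:
Mode = (a-1)/(a+b-2) = (35-1)/(37-2)
= 34/35 = 0.9714

0.9714


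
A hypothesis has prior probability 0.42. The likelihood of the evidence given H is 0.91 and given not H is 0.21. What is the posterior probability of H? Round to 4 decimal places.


Using Bayes' theorem:
P(E) = 0.42 * 0.91 + 0.58 * 0.21
P(E) = 0.504
P(H|E) = (0.42 * 0.91) / 0.504 = 0.7583

0.7583


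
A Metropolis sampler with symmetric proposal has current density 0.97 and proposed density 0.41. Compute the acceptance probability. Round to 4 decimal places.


For symmetric proposals, acceptance = min(1, pi(x*)/pi(x))
= min(1, 0.41/0.97)
= min(1, 0.4227) = 0.4227

0.4227


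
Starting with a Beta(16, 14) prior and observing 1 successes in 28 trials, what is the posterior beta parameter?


Posterior beta = prior beta + failures
Failures = 28 - 1 = 27
beta_post = 14 + 27 = 41

41


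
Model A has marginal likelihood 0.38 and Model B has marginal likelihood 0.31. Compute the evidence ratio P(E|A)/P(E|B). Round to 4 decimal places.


Evidence ratio = P(E|A) / P(E|B)
= 0.38 / 0.31
= 1.2258

1.2258


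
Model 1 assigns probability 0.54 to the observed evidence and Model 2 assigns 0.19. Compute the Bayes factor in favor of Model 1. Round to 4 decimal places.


BF = P(data|M1) / P(data|M2)
= 0.54 / 0.19 = 2.8421

2.8421


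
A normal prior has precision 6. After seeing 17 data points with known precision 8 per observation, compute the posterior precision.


In the conjugate normal model, precisions add:
tau_posterior = tau_prior + n * tau_data
= 6 + 17*8 = 142

142


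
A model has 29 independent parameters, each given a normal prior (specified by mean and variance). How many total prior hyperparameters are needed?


Each normal prior needs 2 hyperparameters (mean and variance).
Total = 2 * 29 = 58

58


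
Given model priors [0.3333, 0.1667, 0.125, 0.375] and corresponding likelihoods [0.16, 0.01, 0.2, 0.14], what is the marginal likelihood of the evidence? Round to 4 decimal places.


P(E) = sum_i P(M_i) P(E|M_i)
= 0.0533 + 0.0017 + 0.025 + 0.0525
= 0.1325

0.1325


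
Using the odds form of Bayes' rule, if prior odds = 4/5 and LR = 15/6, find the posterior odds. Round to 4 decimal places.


Bayes' rule in odds form: posterior odds = prior odds * LR
= (4 * 15) / (5 * 6)
= 60/30 = 2.0

2.0


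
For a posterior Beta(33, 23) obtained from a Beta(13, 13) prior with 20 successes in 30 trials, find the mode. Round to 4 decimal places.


Mode = (alpha - 1) / (alpha + beta - 2)
= 32 / 54
= 0.5926

0.5926


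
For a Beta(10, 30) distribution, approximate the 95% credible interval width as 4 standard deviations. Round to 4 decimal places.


Variance of Beta(a,b) = ab / ((a+b)^2 * (a+b+1))
= 10*30 / ((40)^2 * 41)
= 0.0046
SD = sqrt(0.0046) = 0.0676
Width = 4 * SD = 0.2705

0.2705


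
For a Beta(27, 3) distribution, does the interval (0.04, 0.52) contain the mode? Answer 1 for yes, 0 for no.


Mode of Beta(a,b) = (a-1)/(a+b-2)
= (27-1)/(27+3-2) = 0.9286
Check: 0.04 <= 0.9286 <= 0.52?
Result: 0

0


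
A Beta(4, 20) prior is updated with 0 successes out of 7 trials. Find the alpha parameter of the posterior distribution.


In the Beta-Binomial conjugate update:
alpha_post = alpha_prior + successes
= 4 + 0
= 4

4


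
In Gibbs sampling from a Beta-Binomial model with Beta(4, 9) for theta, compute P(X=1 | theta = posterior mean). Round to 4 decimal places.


Posterior mean = alpha/(alpha+beta) = 4/13 = 0.3077
P(X=1|theta=mean) = theta = 0.3077

0.3077


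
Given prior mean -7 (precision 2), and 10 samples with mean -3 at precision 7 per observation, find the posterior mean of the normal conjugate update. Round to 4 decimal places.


The posterior mean is a precision-weighted average of prior and data.
Post. prec. = 2 + 70 = 72
Post. mean = (-14 + -210)/72 = -224/72 = -3.1111

-3.1111


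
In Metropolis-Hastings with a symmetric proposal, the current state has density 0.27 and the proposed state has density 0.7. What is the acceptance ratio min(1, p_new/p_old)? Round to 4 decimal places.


Ratio = p_new / p_old = 0.7 / 0.27 = 2.5926
Acceptance = min(1, 2.5926) = 1.0

1.0


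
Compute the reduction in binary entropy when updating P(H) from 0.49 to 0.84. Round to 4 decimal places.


H_before = -p*log2(p) - (1-p)*log2(1-p) for p=0.49: 0.9997
H_after for p=0.84: 0.6343
Reduction = 0.9997 - 0.6343 = 0.3654

0.3654


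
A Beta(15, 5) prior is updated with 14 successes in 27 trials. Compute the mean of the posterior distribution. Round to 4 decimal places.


After update: Beta(29, 18)
Mean = 29 / (29 + 18) = 29 / 47
= 0.617

0.617


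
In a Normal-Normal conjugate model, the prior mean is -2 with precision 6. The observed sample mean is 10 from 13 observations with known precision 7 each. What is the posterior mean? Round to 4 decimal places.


Posterior precision = tau0 + n*tau = 6 + 13*7 = 97
Posterior mean = (tau0*mu0 + n*tau*xbar) / posterior_precision
= (6*-2 + 13*7*10) / 97
= 898 / 97 = 9.2577

9.2577


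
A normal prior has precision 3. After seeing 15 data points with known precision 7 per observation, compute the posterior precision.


In the conjugate normal model, precisions add:
tau_posterior = tau_prior + n * tau_data
= 3 + 15*7 = 108

108


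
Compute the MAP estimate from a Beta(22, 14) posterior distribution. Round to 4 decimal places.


MAP = mode of Beta distribution
= (alpha - 1)/(alpha + beta - 2)
= (22-1)/(22+14-2)
= 21/34 = 0.6176

0.6176


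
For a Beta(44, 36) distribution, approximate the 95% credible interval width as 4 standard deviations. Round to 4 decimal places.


Variance of Beta(a,b) = ab / ((a+b)^2 * (a+b+1))
= 44*36 / ((80)^2 * 81)
= 0.0031
SD = sqrt(0.0031) = 0.0553
Width = 4 * SD = 0.2211

0.2211


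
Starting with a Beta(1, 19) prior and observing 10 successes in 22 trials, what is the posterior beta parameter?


Posterior beta = prior beta + failures
Failures = 22 - 10 = 12
beta_post = 19 + 12 = 31

31


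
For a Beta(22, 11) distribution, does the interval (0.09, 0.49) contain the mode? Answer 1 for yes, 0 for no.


Mode of Beta(a,b) = (a-1)/(a+b-2)
= (22-1)/(22+11-2) = 0.6774
Check: 0.09 <= 0.6774 <= 0.49?
Result: 0

0


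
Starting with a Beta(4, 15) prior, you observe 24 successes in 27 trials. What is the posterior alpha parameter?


For a Beta-Binomial conjugate model:
Posterior alpha = prior alpha + number of successes
= 4 + 24 = 28

28


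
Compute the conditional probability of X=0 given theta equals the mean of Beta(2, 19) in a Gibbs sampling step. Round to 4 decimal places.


Mean of Beta(2, 19) = 0.0952
P(X=0 | theta=0.0952) = 0.9048

0.9048


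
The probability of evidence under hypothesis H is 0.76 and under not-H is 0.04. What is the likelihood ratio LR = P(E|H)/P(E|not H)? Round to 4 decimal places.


LR = 0.76 / 0.04
= 19.0

19.0


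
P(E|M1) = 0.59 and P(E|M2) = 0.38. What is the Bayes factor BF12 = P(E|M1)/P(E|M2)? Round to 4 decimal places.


Bayes factor BF12 = P(E|M1) / P(E|M2)
= 0.59 / 0.38
= 1.5526

1.5526


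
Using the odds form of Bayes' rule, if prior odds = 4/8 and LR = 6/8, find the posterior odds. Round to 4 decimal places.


Bayes' rule in odds form: posterior odds = prior odds * LR
= (4 * 6) / (8 * 8)
= 24/64 = 0.375

0.375


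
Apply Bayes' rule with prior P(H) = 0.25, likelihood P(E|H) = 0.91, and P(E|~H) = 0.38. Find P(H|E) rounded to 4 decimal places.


Step 1: Compute marginal P(E) = P(E|H)P(H) + P(E|~H)P(~H)
= 0.91*0.25 + 0.38*0.75 = 0.5125
Step 2: P(H|E) = P(E|H)P(H)/P(E) = 0.2275/0.5125
= 0.4439

0.4439


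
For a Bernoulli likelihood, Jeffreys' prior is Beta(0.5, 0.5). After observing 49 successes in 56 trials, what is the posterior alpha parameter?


Jeffreys' prior for Bernoulli is Beta(0.5, 0.5).
Posterior is Beta(0.5 + k, 0.5 + n - k).
Posterior alpha = 0.5 + k = 0.5 + 49 = 49.5

49.5


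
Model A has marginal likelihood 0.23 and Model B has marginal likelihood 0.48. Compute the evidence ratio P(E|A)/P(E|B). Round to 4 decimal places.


Evidence ratio = P(E|A) / P(E|B)
= 0.23 / 0.48
= 0.4792

0.4792


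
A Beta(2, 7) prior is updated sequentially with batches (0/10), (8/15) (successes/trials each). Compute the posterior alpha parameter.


Sequential conjugate updating is equivalent to a single batch update.
Total successes across all batches = 8
alpha_posterior = alpha_prior + total_successes = 2 + 8
= 10

10


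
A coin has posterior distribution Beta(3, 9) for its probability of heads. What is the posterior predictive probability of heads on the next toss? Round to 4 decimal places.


Posterior predictive = E[theta] = alpha/(alpha+beta)
= 3/12
= 0.25

0.25


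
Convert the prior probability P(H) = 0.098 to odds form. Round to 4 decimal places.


P(not H) = 1 - 0.098 = 0.902
Odds = 0.098 / 0.902 = 0.1086

0.1086


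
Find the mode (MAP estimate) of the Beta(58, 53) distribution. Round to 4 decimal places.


For Beta(a,b) with a,b > 1:
Mode = (a-1)/(a+b-2) = (58-1)/(111-2)
= 57/109 = 0.5229

0.5229


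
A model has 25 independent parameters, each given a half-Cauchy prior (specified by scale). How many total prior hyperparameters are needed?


Each half-Cauchy prior needs 1 hyperparameter (scale).
Total = 1 * 25 = 25

25


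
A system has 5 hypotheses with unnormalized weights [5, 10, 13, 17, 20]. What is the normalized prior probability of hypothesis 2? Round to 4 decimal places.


The normalized prior is the weight divided by the total.
Total weight = 65
P(H2) = 10 / 65 = 0.1538

0.1538


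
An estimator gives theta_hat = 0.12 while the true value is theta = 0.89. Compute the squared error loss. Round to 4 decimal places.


The squared error loss is (theta_hat - theta)^2
= (0.12 - 0.89)^2
= (-0.77)^2 = 0.5929

0.5929


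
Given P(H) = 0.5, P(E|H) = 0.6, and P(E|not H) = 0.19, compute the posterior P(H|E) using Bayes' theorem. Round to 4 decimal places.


By Bayes' theorem: P(H|E) = P(E|H)*P(H) / P(E)
P(E) = P(E|H)*P(H) + P(E|not H)*P(not H)
P(E) = 0.6*0.5 + 0.19*0.5 = 0.395
P(H|E) = 0.6*0.5 / 0.395 = 0.7595

0.7595


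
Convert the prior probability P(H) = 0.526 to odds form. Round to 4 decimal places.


P(not H) = 1 - 0.526 = 0.474
Odds = 0.526 / 0.474 = 1.1097

1.1097


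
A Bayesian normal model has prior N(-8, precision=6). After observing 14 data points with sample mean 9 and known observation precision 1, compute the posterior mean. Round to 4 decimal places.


Posterior mean = (prior_precision * prior_mean + n * data_precision * data_mean) / (prior_precision + n * data_precision)
Numerator = 6*-8 + 14*1*9 = 78
Denominator = 6 + 14*1 = 20
Posterior mean = 3.9

3.9


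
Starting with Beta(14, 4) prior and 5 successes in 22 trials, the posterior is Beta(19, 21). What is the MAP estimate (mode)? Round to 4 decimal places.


The mode of Beta(a, b) when a > 1 and b > 1 is (a-1)/(a+b-2)
= (19 - 1) / (19 + 21 - 2)
= 18 / 38
= 0.4737

0.4737


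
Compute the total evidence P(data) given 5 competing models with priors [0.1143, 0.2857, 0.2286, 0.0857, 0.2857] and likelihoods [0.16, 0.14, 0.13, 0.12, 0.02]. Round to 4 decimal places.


Marginal likelihood = sum P(model_i) * P(data|model_i)
Model 1: 0.1143 * 0.16 = 0.0183
Model 2: 0.2857 * 0.14 = 0.04
Model 3: 0.2286 * 0.13 = 0.0297
Model 4: 0.0857 * 0.12 = 0.0103
Model 5: 0.2857 * 0.02 = 0.0057
Total = 0.104

0.104


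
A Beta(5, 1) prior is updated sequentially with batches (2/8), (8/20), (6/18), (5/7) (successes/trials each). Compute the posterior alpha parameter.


Sequential conjugate updating is equivalent to a single batch update.
Total successes across all batches = 21
alpha_posterior = alpha_prior + total_successes = 5 + 21
= 26

26


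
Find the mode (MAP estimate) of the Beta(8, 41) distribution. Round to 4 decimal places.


For Beta(a,b) with a,b > 1:
Mode = (a-1)/(a+b-2) = (8-1)/(49-2)
= 7/47 = 0.1489

0.1489


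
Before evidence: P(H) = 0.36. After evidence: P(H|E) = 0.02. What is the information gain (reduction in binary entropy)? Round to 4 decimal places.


Prior entropy = 0.9427
Posterior entropy = 0.1414
Information gain = 0.9427 - 0.1414 = 0.8012

0.8012


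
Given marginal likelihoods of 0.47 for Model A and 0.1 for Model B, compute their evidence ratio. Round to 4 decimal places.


Ratio = ML(A) / ML(B) = 0.47/0.1
= 4.7

4.7


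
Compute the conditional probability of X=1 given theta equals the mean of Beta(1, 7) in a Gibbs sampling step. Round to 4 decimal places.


Mean of Beta(1, 7) = 0.125
P(X=1 | theta=0.125) = 0.125

0.125


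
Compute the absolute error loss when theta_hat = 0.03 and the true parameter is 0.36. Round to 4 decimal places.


L = |theta_hat - theta_true|
= |0.03 - 0.36| = 0.33

0.33


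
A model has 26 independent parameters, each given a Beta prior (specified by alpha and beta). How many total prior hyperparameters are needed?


Each Beta prior needs 2 hyperparameters (alpha and beta).
Total = 2 * 26 = 52

52


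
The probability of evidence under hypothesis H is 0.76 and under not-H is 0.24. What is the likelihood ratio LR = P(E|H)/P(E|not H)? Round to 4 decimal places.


LR = 0.76 / 0.24
= 3.1667

3.1667


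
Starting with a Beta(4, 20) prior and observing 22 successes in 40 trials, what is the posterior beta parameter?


Posterior beta = prior beta + failures
Failures = 40 - 22 = 18
beta_post = 20 + 18 = 38

38


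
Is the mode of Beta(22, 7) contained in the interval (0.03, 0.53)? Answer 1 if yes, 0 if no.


Mode = (a-1)/(a+b-2) = 21/27 = 0.7778
Interval: (0.03, 0.53)
Contains mode? 0

0


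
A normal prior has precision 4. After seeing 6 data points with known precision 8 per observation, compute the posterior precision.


In the conjugate normal model, precisions add:
tau_posterior = tau_prior + n * tau_data
= 4 + 6*8 = 52

52


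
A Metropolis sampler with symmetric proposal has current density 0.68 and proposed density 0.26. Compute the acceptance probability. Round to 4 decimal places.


For symmetric proposals, acceptance = min(1, pi(x*)/pi(x))
= min(1, 0.26/0.68)
= min(1, 0.3824) = 0.3824

0.3824


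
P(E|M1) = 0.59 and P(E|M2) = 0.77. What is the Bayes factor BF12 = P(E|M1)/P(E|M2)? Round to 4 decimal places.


Bayes factor BF12 = P(E|M1) / P(E|M2)
= 0.59 / 0.77
= 0.7662

0.7662


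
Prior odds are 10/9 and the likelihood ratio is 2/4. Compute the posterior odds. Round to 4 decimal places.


Posterior odds = prior odds * likelihood ratio
= (10/9) * (2/4)
= 20 / 36
= 0.5556

0.5556


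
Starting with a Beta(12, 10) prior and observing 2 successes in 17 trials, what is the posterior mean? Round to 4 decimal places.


Posterior parameters: alpha = 12 + 2 = 14
beta = 10 + 15 = 25
Posterior mean = alpha / (alpha + beta) = 14 / 39
= 0.359

0.359


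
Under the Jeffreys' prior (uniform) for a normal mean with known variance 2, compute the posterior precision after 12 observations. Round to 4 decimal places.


Prior precision = 0 (flat prior).
Post. prec. = 0 + n/var = 12/2 = 6.0

6.0


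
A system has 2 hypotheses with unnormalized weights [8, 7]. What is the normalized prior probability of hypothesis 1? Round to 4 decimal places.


The normalized prior is the weight divided by the total.
Total weight = 15
P(H1) = 8 / 15 = 0.5333

0.5333


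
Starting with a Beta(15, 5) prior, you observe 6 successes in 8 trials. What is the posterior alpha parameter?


For a Beta-Binomial conjugate model:
Posterior alpha = prior alpha + number of successes
= 15 + 6 = 21

21


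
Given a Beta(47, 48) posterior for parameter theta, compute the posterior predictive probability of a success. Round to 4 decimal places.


For a Beta-Bernoulli model, the predictive probability is the mean:
P(success) = 47/(47+48) = 47/95 = 0.4947

0.4947


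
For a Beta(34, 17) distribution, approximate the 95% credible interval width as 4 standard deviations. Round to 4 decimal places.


Variance of Beta(a,b) = ab / ((a+b)^2 * (a+b+1))
= 34*17 / ((51)^2 * 52)
= 0.0043
SD = sqrt(0.0043) = 0.0654
Width = 4 * SD = 0.2615

0.2615


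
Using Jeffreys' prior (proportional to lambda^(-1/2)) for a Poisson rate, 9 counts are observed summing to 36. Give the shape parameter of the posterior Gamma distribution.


Conjugate update: Gamma(prior_shape + S, prior_rate + n).
Prior shape = 0.5, prior rate = 0.
Posterior shape = 0.5 + S = 0.5 + 36 = 36.5

36.5


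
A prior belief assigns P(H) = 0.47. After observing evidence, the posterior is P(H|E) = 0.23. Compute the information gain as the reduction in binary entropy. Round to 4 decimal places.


H(prior) = -0.47*log2(0.47) - 0.53*log2(0.53)
= 0.9974
H(post) = -0.23*log2(0.23) - 0.77*log2(0.77)
= 0.778
IG = 0.9974 - 0.778 = 0.2194

0.2194


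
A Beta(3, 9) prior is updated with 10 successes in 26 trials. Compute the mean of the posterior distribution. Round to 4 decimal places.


After update: Beta(13, 25)
Mean = 13 / (13 + 25) = 13 / 38
= 0.3421

0.3421


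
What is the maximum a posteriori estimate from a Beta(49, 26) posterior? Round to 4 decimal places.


The MAP estimate equals the mode of the distribution.
Mode of Beta(a,b) = (a-1)/(a+b-2)
= 48/73
= 0.6575

0.6575


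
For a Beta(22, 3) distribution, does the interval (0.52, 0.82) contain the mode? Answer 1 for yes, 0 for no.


Mode of Beta(a,b) = (a-1)/(a+b-2)
= (22-1)/(22+3-2) = 0.913
Check: 0.52 <= 0.913 <= 0.82?
Result: 0

0


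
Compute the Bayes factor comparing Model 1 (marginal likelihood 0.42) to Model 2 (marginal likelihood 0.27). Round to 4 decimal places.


BF12 = marginal likelihood of M1 / marginal likelihood of M2
= 0.42/0.27
= 1.5556

1.5556


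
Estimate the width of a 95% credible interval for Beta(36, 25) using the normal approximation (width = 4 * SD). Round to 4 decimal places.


For Beta(a,b): Var = ab/((a+b)^2(a+b+1))
Var = 0.0039, SD = 0.0625
Approximate 95% CI width = 4 * 0.0625 = 0.2498

0.2498


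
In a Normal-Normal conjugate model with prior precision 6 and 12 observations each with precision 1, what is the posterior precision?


Posterior precision = prior precision + n * observation precision
= 6 + 12 * 1
= 6 + 12 = 18

18


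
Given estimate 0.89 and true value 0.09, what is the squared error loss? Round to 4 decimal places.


Squared error = (estimate - true)^2
Difference = 0.8
Loss = 0.8^2 = 0.64

0.64


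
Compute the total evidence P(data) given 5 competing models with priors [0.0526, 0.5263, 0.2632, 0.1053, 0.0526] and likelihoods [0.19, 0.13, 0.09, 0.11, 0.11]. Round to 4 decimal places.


Marginal likelihood = sum P(model_i) * P(data|model_i)
Model 1: 0.0526 * 0.19 = 0.01
Model 2: 0.5263 * 0.13 = 0.0684
Model 3: 0.2632 * 0.09 = 0.0237
Model 4: 0.1053 * 0.11 = 0.0116
Model 5: 0.0526 * 0.11 = 0.0058
Total = 0.1195

0.1195


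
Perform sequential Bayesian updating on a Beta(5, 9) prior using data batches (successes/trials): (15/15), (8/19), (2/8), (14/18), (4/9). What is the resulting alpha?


Accumulate successes: 43
Posterior alpha = prior alpha + sum of successes
= 5 + 43 = 48

48


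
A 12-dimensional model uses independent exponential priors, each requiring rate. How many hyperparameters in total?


Per parameter: 1 (rate).
Total = 12 * 1 = 12

12


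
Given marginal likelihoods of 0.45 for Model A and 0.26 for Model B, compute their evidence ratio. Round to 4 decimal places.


Ratio = ML(A) / ML(B) = 0.45/0.26
= 1.7308

1.7308


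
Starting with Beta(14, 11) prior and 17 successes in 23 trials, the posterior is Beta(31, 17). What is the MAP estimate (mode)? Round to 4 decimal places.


The mode of Beta(a, b) when a > 1 and b > 1 is (a-1)/(a+b-2)
= (31 - 1) / (31 + 17 - 2)
= 30 / 46
= 0.6522

0.6522


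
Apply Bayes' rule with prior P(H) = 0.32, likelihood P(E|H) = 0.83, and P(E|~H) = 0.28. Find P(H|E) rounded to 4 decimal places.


Step 1: Compute marginal P(E) = P(E|H)P(H) + P(E|~H)P(~H)
= 0.83*0.32 + 0.28*0.68 = 0.456
Step 2: P(H|E) = P(E|H)P(H)/P(E) = 0.2656/0.456
= 0.5825

0.5825


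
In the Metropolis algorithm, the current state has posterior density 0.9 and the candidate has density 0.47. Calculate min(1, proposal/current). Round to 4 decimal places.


Ratio = 0.47/0.9 = 0.5222
Acceptance probability = min(1, 0.5222)
= 0.5222

0.5222


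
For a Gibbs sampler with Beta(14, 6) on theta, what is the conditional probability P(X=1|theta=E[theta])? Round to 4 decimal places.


E[theta] = 14/(14+6) = 0.7
P(X=1|theta) = theta = 0.7

0.7


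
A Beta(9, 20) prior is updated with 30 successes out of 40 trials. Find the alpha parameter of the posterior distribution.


In the Beta-Binomial conjugate update:
alpha_post = alpha_prior + successes
= 9 + 30
= 39

39


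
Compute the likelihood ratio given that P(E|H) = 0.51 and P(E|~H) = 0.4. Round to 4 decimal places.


LR = P(E|H) / P(E|~H)
= 0.51 / 0.4 = 1.275

1.275


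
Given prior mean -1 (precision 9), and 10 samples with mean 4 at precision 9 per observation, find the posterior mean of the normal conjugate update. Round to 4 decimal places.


The posterior mean is a precision-weighted average of prior and data.
Post. prec. = 9 + 90 = 99
Post. mean = (-9 + 360)/99 = 351/99 = 3.5455

3.5455


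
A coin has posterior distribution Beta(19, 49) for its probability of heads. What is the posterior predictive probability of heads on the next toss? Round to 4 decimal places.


Posterior predictive = E[theta] = alpha/(alpha+beta)
= 19/68
= 0.2794

0.2794


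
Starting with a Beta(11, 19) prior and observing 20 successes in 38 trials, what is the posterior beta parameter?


Posterior beta = prior beta + failures
Failures = 38 - 20 = 18
beta_post = 19 + 18 = 37

37


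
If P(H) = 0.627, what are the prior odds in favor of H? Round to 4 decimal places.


Prior odds = P(H) / (1 - P(H))
= 0.627 / 0.373
= 1.681

1.681


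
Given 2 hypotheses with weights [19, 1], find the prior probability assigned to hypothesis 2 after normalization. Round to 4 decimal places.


To normalize, divide each weight by the sum of all weights.
Sum = 20
Prior(H2) = 1/20 = 0.05

0.05


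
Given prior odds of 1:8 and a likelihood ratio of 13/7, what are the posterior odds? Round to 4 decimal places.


Posterior odds = prior odds * LR
Prior odds = 1/8 = 0.125
LR = 13/7 = 1.8571
Posterior odds = 0.125 * 1.8571 = 0.2321

0.2321


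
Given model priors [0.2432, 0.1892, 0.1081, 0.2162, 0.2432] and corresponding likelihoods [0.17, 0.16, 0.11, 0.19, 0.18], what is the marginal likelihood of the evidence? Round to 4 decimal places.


P(E) = sum_i P(M_i) P(E|M_i)
= 0.0413 + 0.0303 + 0.0119 + 0.0411 + 0.0438
= 0.1684

0.1684


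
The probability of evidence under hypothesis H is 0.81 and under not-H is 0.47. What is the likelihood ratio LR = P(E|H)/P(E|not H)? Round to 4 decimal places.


LR = 0.81 / 0.47
= 1.7234

1.7234


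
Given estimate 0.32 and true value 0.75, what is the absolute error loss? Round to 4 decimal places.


Absolute error = |estimate - true|
= |-0.43| = 0.43

0.43


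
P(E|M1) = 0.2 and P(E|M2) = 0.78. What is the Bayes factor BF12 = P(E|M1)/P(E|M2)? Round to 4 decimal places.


Bayes factor BF12 = P(E|M1) / P(E|M2)
= 0.2 / 0.78
= 0.2564

0.2564


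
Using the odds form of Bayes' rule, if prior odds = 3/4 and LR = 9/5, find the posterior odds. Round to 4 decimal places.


Bayes' rule in odds form: posterior odds = prior odds * LR
= (3 * 9) / (4 * 5)
= 27/20 = 1.35

1.35


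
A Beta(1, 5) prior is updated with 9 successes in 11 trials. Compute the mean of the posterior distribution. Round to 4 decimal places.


After update: Beta(10, 7)
Mean = 10 / (10 + 7) = 10 / 17
= 0.5882

0.5882


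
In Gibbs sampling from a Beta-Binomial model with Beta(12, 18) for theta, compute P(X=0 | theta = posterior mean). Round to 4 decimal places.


Posterior mean = alpha/(alpha+beta) = 12/30 = 0.4
P(X=0|theta=mean) = 1 - theta = 0.6

0.6


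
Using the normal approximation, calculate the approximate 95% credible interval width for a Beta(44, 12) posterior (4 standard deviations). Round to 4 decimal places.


Var(Beta) = 44*12/(56^2 * 57) = 0.003
SD = 0.0543
Width ~ 4*SD = 0.2174

0.2174


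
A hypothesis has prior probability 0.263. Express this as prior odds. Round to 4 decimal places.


Odds = P(H) / P(not H) = 0.263 / 0.737
= 0.3569

0.3569


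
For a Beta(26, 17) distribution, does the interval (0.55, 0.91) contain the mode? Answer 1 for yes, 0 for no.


Mode of Beta(a,b) = (a-1)/(a+b-2)
= (26-1)/(26+17-2) = 0.6098
Check: 0.55 <= 0.6098 <= 0.91?
Result: 1

1


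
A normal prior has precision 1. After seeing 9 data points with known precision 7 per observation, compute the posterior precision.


In the conjugate normal model, precisions add:
tau_posterior = tau_prior + n * tau_data
= 1 + 9*7 = 64

64


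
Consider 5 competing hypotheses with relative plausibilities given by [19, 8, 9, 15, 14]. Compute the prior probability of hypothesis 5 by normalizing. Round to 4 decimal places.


Sum of weights = 19 + 8 + 9 + 15 + 14 = 65
Normalized prior for H5 = 14 / 65
= 0.2154

0.2154


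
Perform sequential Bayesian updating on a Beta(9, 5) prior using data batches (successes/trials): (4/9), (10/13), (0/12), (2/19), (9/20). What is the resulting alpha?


Accumulate successes: 25
Posterior alpha = prior alpha + sum of successes
= 9 + 25 = 34

34


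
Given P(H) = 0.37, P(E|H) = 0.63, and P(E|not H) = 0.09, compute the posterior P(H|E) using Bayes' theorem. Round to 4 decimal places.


By Bayes' theorem: P(H|E) = P(E|H)*P(H) / P(E)
P(E) = P(E|H)*P(H) + P(E|not H)*P(not H)
P(E) = 0.63*0.37 + 0.09*0.63 = 0.2898
P(H|E) = 0.63*0.37 / 0.2898 = 0.8043

0.8043


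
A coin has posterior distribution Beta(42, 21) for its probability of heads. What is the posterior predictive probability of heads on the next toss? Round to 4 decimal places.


Posterior predictive = E[theta] = alpha/(alpha+beta)
= 42/63
= 0.6667

0.6667


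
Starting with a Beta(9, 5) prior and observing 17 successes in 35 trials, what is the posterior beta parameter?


Posterior beta = prior beta + failures
Failures = 35 - 17 = 18
beta_post = 5 + 18 = 23

23


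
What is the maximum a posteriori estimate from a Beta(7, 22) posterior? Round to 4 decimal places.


The MAP estimate equals the mode of the distribution.
Mode of Beta(a,b) = (a-1)/(a+b-2)
= 6/27
= 0.2222

0.2222


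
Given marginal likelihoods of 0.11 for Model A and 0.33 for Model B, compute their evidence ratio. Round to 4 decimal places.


Ratio = ML(A) / ML(B) = 0.11/0.33
= 0.3333

0.3333


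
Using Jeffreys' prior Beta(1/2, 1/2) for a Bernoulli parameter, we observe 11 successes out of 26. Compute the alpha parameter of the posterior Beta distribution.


Conjugate update: Beta(0.5 + k, 0.5 + n - k).
k = 11, n - k = 15
Posterior alpha = 0.5 + k = 0.5 + 11 = 11.5

11.5


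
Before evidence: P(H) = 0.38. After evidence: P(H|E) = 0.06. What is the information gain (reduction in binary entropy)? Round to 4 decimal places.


Prior entropy = 0.958
Posterior entropy = 0.3274
Information gain = 0.958 - 0.3274 = 0.6306

0.6306


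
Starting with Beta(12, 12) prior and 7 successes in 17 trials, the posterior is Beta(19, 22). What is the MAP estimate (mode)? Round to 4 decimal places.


The mode of Beta(a, b) when a > 1 and b > 1 is (a-1)/(a+b-2)
= (19 - 1) / (19 + 22 - 2)
= 18 / 39
= 0.4615

0.4615


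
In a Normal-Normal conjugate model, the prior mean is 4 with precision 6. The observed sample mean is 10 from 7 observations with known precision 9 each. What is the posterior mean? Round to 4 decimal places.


Posterior precision = tau0 + n*tau = 6 + 7*9 = 69
Posterior mean = (tau0*mu0 + n*tau*xbar) / posterior_precision
= (6*4 + 7*9*10) / 69
= 654 / 69 = 9.4783

9.4783


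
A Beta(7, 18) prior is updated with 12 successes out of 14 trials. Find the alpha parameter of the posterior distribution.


In the Beta-Binomial conjugate update:
alpha_post = alpha_prior + successes
= 7 + 12
= 19

19


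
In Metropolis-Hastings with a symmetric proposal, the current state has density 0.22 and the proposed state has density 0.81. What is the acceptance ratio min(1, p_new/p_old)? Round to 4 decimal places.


Ratio = p_new / p_old = 0.81 / 0.22 = 3.6818
Acceptance = min(1, 3.6818) = 1.0

1.0


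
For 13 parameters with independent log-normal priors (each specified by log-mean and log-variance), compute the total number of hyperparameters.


A log-normal prior has 2 hyperparameters per parameter.
Total = 13 * 2 = 26

26


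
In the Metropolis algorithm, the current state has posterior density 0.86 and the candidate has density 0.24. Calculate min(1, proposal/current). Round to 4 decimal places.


Ratio = 0.24/0.86 = 0.2791
Acceptance probability = min(1, 0.2791)
= 0.2791

0.2791


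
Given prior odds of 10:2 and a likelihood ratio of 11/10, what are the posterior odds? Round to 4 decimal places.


Posterior odds = prior odds * LR
Prior odds = 10/2 = 5.0
LR = 11/10 = 1.1
Posterior odds = 5.0 * 1.1 = 5.5

5.5


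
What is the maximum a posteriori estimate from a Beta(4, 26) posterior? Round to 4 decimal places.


The MAP estimate equals the mode of the distribution.
Mode of Beta(a,b) = (a-1)/(a+b-2)
= 3/28
= 0.1071

0.1071


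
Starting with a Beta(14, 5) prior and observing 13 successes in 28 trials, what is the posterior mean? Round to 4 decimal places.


Posterior parameters: alpha = 14 + 13 = 27
beta = 5 + 15 = 20
Posterior mean = alpha / (alpha + beta) = 27 / 47
= 0.5745

0.5745


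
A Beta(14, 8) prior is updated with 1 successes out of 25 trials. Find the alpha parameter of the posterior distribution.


In the Beta-Binomial conjugate update:
alpha_post = alpha_prior + successes
= 14 + 1
= 15

15


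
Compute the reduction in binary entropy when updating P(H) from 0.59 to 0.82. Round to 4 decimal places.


H_before = -p*log2(p) - (1-p)*log2(1-p) for p=0.59: 0.9765
H_after for p=0.82: 0.6801
Reduction = 0.9765 - 0.6801 = 0.2964

0.2964


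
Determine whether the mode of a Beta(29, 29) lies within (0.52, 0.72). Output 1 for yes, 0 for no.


First find the mode: (a-1)/(a+b-2) = 0.5
Is 0.5 in (0.52, 0.72)? 0

0


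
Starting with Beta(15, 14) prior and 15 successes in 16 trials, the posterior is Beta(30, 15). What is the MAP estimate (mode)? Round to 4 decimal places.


The mode of Beta(a, b) when a > 1 and b > 1 is (a-1)/(a+b-2)
= (30 - 1) / (30 + 15 - 2)
= 29 / 43
= 0.6744

0.6744


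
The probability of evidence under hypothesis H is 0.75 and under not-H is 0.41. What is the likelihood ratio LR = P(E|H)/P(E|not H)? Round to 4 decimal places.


LR = 0.75 / 0.41
= 1.8293

1.8293


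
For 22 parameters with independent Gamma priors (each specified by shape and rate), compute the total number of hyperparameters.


A Gamma prior has 2 hyperparameters per parameter.
Total = 22 * 2 = 44

44


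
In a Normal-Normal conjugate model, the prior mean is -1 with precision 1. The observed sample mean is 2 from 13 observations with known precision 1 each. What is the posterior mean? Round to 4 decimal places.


Posterior precision = tau0 + n*tau = 1 + 13*1 = 14
Posterior mean = (tau0*mu0 + n*tau*xbar) / posterior_precision
= (1*-1 + 13*1*2) / 14
= 25 / 14 = 1.7857

1.7857
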